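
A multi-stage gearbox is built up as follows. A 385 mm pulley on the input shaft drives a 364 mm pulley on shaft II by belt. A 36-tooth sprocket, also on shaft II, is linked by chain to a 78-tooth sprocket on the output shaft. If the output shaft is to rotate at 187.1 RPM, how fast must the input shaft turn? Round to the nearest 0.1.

383.3 RPM

Overall ratio R = 0.94545 × 2.1667 = 2.0485.
Required input speed = output speed × R = 187.1 × 2.0485 = 383.27 RPM.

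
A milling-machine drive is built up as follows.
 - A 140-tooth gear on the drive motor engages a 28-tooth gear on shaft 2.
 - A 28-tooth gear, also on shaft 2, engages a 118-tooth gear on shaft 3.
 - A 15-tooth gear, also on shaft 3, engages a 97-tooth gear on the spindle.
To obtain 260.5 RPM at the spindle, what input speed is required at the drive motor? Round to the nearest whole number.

1420 RPM

Overall ratio R = 0.2 × 4.2143 × 6.4667 = 5.4505.
Required input speed = output speed × R = 260.5 × 5.4505 = 1419.8 RPM.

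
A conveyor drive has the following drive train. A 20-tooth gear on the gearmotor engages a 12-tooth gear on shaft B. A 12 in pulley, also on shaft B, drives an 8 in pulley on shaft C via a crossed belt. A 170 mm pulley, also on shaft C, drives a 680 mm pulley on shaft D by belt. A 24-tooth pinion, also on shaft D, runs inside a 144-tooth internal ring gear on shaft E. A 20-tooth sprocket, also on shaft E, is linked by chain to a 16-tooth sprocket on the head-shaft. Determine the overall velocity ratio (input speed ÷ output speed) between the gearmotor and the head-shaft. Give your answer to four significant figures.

7.680

Each stage contributes driven/driver: gear mesh 12/20 = 0.6, belt 8/12 = 0.66667, belt 680/170 = 4, internal gear 144/24 = 6, chain 16/20 = 0.8.
Overall: 0.6 × 0.66667 × 4 × 6 × 0.8 = 7.68.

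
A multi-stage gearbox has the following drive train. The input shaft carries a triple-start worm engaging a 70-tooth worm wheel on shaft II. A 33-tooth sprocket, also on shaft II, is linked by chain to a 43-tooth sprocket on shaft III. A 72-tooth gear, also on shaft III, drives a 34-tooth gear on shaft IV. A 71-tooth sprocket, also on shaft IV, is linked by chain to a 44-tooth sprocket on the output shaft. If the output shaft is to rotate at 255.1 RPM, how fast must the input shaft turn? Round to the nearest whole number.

2270 RPM

Overall ratio R = 23.333 × 1.303 × 0.47222 × 0.61972 = 8.8976.
Required input speed = output speed × R = 255.1 × 8.8976 = 2269.8 RPM.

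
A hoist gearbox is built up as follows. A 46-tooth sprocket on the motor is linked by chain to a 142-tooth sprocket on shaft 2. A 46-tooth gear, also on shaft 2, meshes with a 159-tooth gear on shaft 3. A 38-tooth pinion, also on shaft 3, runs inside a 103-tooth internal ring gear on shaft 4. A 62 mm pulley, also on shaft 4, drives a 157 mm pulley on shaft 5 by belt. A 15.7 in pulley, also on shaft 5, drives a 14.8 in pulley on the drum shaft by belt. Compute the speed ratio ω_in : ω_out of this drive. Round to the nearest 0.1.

69.0

Each stage contributes driven/driver: chain 142/46 = 3.087, gear mesh 159/46 = 3.4565, internal gear 103/38 = 2.7105, belt 157/62 = 2.5323, belt 14.8/15.7 = 0.94268.
Overall: 3.087 × 3.4565 × 2.7105 × 2.5323 × 0.94268 = 69.039.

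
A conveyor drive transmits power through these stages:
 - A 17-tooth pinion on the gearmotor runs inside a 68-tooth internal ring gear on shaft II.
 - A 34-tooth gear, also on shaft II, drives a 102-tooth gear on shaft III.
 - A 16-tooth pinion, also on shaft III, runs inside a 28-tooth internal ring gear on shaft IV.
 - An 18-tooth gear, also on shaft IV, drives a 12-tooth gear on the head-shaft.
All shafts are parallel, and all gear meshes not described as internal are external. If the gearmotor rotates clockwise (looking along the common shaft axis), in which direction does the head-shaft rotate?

clockwise

the gearmotor → shaft II: internal mesh, same direction → CW.
shaft II → shaft III: external mesh, 1 reversal → CCW.
shaft III → shaft IV: internal mesh, same direction → CCW.
shaft IV → the head-shaft: external mesh, 1 reversal → CW.
2 reversals in total — an even number — so the head-shaft turns the same way as the gearmotor.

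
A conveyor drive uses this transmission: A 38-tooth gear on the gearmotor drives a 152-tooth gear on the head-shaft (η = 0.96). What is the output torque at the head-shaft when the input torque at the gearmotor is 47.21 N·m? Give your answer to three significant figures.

181 N·m

After the gear mesh (152/38): 47.21 × 4 × 0.96 = 181.29 N·m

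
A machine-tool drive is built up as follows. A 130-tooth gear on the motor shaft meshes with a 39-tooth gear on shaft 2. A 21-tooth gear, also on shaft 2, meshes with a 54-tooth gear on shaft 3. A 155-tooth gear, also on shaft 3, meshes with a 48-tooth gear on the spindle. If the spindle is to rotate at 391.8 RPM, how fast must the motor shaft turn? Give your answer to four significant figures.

93.60 RPM

Overall ratio R = 0.3 × 2.5714 × 0.30968 = 0.23889.
Required input speed = output speed × R = 391.8 × 0.23889 = 93.599 RPM.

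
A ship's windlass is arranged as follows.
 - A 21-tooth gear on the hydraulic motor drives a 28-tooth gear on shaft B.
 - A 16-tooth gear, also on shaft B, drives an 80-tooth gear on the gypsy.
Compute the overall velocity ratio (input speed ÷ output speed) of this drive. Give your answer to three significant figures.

6.67

Each stage contributes driven/driver: gear mesh 28/21 = 1.3333, gear mesh 80/16 = 5.
Overall: 1.3333 × 5 = 6.6667.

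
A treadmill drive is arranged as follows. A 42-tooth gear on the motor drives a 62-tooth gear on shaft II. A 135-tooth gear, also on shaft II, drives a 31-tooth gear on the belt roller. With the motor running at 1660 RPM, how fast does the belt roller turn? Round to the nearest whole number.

4897 RPM

the motor → shaft II (gear mesh, 62/42): 1660 ÷ 1.4762 = 1124.5 RPM
shaft II → the belt roller (gear mesh, 31/135): 1124.5 ÷ 0.22963 = 4897.1 RPM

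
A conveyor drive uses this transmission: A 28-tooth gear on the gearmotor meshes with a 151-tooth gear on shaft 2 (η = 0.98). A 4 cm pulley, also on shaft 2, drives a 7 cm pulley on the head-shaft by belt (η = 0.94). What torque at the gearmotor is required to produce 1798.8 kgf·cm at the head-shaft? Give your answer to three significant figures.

Overall ratio R = 5.3929 × 1.75 = 9.4375; overall efficiency η = 0.98 × 0.94 = 0.9212.
Input torque = output torque / (R × η) = 1798.8 / (9.4375 × 0.9212) = 206.91 kgf·cm.

207 kgf·cm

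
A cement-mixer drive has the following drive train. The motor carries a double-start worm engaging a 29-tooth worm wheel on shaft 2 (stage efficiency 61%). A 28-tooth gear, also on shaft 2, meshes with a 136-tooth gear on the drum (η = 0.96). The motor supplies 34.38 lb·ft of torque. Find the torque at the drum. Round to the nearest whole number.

1418 lb·ft

Worm: ratio = 29/2 = 14.5; torque at shaft 2 = 34.38 × 14.5 × 0.61 = 304.09 lb·ft.
Gear mesh: ratio = 136/28 = 4.8571; torque at the drum = 304.09 × 4.8571 × 0.96 = 1417.9 lb·ft.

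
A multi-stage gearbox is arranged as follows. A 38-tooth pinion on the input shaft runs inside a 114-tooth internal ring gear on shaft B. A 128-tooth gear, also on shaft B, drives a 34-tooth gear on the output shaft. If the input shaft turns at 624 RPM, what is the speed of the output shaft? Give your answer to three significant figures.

783 RPM

the input shaft → shaft B (internal gear, 114/38): 624 ÷ 3 = 208 RPM
shaft B → the output shaft (gear mesh, 34/128): 208 ÷ 0.26562 = 783.06 RPM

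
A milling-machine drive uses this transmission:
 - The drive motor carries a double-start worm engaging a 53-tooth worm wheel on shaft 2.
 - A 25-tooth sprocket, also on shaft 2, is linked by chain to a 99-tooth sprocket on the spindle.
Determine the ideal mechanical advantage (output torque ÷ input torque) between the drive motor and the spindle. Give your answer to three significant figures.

105

Each stage contributes driven/driver: worm 53/2 = 26.5, chain 99/25 = 3.96.
Overall: 26.5 × 3.96 = 104.94.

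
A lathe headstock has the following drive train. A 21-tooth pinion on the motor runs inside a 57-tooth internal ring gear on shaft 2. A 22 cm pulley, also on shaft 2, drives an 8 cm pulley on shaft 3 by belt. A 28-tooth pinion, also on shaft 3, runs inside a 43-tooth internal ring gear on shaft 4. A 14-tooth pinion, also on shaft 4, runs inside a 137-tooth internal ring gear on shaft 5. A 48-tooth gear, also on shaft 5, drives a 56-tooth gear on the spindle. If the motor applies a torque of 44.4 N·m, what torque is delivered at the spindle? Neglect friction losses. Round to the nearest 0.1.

768.3 N·m

internal gear 57/21 = 2.7143 → τ = 44.4·2.7143 = 120.51 N·m
belt 8/22 = 0.36364 → τ = 120.51·0.36364 = 43.823 N·m
internal gear 43/28 = 1.5357 → τ = 43.823·1.5357 = 67.3 N·m
internal gear 137/14 = 9.7857 → τ = 67.3·9.7857 = 658.58 N·m
gear mesh 56/48 = 1.1667 → τ = 658.58·1.1667 = 768.34 N·m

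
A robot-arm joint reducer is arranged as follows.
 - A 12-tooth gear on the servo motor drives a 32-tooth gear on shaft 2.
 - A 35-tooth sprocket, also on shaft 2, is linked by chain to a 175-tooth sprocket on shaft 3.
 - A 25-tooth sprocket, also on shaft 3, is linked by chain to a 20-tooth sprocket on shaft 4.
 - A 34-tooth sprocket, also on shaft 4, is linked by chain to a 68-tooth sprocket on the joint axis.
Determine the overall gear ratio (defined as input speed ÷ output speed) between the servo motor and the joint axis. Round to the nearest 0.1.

Each stage contributes driven/driver: gear mesh 32/12 = 2.6667, chain 175/35 = 5, chain 20/25 = 0.8, chain 68/34 = 2.
Overall: 2.6667 × 5 × 0.8 × 2 = 21.333.

21.3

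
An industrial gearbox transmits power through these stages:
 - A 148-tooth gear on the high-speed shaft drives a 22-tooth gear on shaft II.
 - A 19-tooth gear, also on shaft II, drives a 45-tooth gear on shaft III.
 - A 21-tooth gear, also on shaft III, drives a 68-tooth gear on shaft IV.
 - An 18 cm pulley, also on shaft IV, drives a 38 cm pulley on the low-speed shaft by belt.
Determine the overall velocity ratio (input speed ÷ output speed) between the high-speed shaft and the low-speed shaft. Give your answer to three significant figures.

2.41

Each stage contributes driven/driver: gear mesh 22/148 = 0.14865, gear mesh 45/19 = 2.3684, gear mesh 68/21 = 3.2381, belt 38/18 = 2.1111.
Overall: 0.14865 × 2.3684 × 3.2381 × 2.1111 = 2.4067.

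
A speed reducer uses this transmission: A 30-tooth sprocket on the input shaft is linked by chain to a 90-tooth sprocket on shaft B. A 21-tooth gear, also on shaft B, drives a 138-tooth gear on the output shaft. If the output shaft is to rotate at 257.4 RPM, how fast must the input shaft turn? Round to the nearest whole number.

5074 RPM

Overall ratio R = 3 × 6.5714 = 19.714.
Required input speed = output speed × R = 257.4 × 19.714 = 5074.5 RPM.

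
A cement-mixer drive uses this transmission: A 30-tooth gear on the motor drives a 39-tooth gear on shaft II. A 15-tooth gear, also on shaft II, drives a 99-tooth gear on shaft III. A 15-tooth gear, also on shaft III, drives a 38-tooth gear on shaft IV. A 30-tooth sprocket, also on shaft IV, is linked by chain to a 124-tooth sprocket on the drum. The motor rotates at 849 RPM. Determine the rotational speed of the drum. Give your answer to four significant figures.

gear mesh 39/30 = 1.3 → 849/1.3 = 653.08 RPM
gear mesh 99/15 = 6.6 → 653.08/6.6 = 98.951 RPM
gear mesh 38/15 = 2.5333 → 98.951/2.5333 = 39.06 RPM
chain 124/30 = 4.1333 → 39.06/4.1333 = 9.4499 RPM

9.450 RPM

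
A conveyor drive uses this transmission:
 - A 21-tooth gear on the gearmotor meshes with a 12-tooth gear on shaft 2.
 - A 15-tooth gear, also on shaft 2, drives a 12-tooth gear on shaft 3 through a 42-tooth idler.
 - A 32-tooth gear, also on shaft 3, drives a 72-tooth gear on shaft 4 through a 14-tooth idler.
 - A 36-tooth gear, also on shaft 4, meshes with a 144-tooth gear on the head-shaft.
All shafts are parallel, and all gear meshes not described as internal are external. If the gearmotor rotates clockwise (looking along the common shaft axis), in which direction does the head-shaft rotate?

clockwise

the gearmotor → shaft 2: external mesh, 1 reversal → CCW.
shaft 2 → shaft 3: driver → idler → driven is 2 external meshes, 2 reversals → CCW.
shaft 3 → shaft 4: driver → idler → driven is 2 external meshes, 2 reversals → CCW.
shaft 4 → the head-shaft: external mesh, 1 reversal → CW.
6 reversals in total — an even number — so the head-shaft turns the same way as the gearmotor.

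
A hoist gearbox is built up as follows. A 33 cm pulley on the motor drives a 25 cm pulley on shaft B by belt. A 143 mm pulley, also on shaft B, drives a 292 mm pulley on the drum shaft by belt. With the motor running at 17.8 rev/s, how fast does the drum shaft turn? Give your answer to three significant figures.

belt 25/33 = 0.75758 → 17.8/0.75758 = 23.496 rev/s
belt 292/143 = 2.042 → 23.496/2.042 = 11.507 rev/s

11.5 rev/s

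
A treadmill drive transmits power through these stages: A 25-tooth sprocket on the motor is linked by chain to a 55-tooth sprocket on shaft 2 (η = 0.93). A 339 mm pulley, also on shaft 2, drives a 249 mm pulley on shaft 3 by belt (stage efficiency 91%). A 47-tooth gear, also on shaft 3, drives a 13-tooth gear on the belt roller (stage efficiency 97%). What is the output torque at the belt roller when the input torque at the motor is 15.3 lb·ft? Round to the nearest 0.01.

5.61 lb·ft

Chain: ratio = 55/25 = 2.2; torque at shaft 2 = 15.3 × 2.2 × 0.93 = 31.304 lb·ft.
Belt: ratio = 249/339 = 0.73451; torque at shaft 3 = 31.304 × 0.73451 × 0.91 = 20.924 lb·ft.
Gear mesh: ratio = 13/47 = 0.2766; torque at the belt roller = 20.924 × 0.2766 × 0.97 = 5.6138 lb·ft.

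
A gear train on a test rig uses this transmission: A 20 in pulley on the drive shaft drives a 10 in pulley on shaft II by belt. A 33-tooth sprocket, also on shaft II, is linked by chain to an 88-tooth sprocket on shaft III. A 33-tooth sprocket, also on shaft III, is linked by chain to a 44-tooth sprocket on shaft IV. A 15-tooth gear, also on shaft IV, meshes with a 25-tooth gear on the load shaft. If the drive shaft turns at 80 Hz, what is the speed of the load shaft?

the drive shaft → shaft II (belt, 10/20): 80 ÷ 0.5 = 160 Hz
shaft II → shaft III (chain, 88/33): 160 ÷ 2.6667 = 60 Hz
shaft III → shaft IV (chain, 44/33): 60 ÷ 1.3333 = 45 Hz
shaft IV → the load shaft (gear mesh, 25/15): 45 ÷ 1.6667 = 27 Hz

27 Hz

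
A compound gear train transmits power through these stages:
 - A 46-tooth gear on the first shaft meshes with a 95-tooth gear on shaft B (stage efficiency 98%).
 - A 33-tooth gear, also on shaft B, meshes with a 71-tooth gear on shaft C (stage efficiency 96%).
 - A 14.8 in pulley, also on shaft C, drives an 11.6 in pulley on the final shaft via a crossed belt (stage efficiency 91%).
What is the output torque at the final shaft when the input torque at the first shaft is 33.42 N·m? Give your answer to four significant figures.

After the gear mesh (95/46): 33.42 × 2.0652 × 0.98 = 67.639 N·m
After the gear mesh (71/33): 67.639 × 2.1515 × 0.96 = 139.71 N·m
After the belt (11.6/14.8): 139.71 × 0.78378 × 0.91 = 99.644 N·m

99.64 N·m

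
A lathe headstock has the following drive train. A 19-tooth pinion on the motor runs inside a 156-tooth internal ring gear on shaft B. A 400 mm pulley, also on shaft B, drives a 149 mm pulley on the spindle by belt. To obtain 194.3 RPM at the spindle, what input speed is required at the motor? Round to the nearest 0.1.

Overall ratio R = 8.2105 × 0.3725 = 3.0584.
Required input speed = output speed × R = 194.3 × 3.0584 = 594.25 RPM.

594.3 RPM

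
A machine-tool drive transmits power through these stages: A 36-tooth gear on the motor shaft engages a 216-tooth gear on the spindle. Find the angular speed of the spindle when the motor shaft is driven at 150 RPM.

gear mesh 216/36 = 6 → 150/6 = 25 RPM

25 RPM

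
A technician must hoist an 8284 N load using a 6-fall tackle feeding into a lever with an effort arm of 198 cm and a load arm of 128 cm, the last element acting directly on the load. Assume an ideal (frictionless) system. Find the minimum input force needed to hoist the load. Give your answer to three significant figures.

893 N

Block-and-tackle MA = number of supporting rope parts = 6.
Lever MA = effort arm / load arm = 198/128 = 1.5469.
Combined ideal MA = 6 × 1.5469 = 9.2812.
Effort = load / MA = 8284 / 9.2812 = 892.55 N.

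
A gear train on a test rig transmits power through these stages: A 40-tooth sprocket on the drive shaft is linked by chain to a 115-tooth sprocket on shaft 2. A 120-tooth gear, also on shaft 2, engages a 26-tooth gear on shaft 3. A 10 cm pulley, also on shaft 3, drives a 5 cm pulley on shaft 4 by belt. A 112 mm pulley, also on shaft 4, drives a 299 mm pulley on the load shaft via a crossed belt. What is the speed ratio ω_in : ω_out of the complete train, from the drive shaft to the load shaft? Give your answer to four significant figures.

0.8315

Each stage contributes driven/driver: chain 115/40 = 2.875, gear mesh 26/120 = 0.21667, belt 5/10 = 0.5, belt 299/112 = 2.6696.
Overall: 2.875 × 0.21667 × 0.5 × 2.6696 = 0.83148.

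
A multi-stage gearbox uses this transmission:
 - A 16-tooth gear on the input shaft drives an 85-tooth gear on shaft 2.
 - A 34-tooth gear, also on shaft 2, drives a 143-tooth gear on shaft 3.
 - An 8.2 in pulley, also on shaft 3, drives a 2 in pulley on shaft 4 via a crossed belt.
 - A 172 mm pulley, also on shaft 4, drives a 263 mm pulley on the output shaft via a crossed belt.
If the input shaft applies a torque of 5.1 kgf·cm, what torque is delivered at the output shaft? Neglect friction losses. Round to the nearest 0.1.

gear mesh 85/16 = 5.3125 → τ = 5.1·5.3125 = 27.094 kgf·cm
gear mesh 143/34 = 4.2059 → τ = 27.094·4.2059 = 113.95 kgf·cm
belt 2/8.2 = 0.2439 → τ = 113.95·0.2439 = 27.793 kgf·cm
belt 263/172 = 1.5291 → τ = 27.793·1.5291 = 42.498 kgf·cm

42.5 kgf·cm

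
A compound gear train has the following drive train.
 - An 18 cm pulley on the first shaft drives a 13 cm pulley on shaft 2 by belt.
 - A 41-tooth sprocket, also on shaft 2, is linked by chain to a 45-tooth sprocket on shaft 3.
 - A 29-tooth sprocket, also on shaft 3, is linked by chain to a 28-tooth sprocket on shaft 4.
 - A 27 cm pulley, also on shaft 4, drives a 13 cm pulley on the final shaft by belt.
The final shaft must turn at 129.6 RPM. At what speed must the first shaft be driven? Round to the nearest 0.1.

Overall ratio R = 0.72222 × 1.0976 × 0.96552 × 0.48148 = 0.3685.
Required input speed = output speed × R = 129.6 × 0.3685 = 47.758 RPM.

47.8 RPM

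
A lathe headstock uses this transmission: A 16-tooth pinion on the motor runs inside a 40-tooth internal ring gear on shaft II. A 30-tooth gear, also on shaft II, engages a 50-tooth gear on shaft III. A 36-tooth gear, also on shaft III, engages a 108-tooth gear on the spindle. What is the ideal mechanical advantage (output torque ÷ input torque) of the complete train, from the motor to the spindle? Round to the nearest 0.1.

Each stage contributes driven/driver: internal gear 40/16 = 2.5, gear mesh 50/30 = 1.6667, gear mesh 108/36 = 3.
Overall: 2.5 × 1.6667 × 3 = 12.5.

12.5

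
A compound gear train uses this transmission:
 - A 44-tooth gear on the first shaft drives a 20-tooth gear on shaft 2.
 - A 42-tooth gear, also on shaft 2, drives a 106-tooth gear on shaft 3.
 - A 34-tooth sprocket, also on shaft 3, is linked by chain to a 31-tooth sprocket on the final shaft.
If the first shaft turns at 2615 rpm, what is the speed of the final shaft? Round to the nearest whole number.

the first shaft → shaft 2 (gear mesh, 20/44): 2615 ÷ 0.45455 = 5753 rpm
shaft 2 → shaft 3 (gear mesh, 106/42): 5753 ÷ 2.5238 = 2279.5 rpm
shaft 3 → the final shaft (chain, 31/34): 2279.5 ÷ 0.91176 = 2500.1 rpm

2500 rpm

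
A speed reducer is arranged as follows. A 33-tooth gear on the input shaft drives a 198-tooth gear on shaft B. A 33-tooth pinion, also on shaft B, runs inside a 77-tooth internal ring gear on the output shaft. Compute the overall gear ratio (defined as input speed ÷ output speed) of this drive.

14

Each stage contributes driven/driver: gear mesh 198/33 = 6, internal gear 77/33 = 2.3333.
Overall: 6 × 2.3333 = 14.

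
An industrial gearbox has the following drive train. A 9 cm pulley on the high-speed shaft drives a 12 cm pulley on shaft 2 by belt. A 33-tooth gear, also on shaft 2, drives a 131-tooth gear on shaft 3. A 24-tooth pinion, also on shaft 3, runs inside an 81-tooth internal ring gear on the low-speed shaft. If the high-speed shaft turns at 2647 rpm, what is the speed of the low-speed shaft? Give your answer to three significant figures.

belt 12/9 = 1.3333 → 2647/1.3333 = 1985.2 rpm
gear mesh 131/33 = 3.9697 → 1985.2/3.9697 = 500.1 rpm
internal gear 81/24 = 3.375 → 500.1/3.375 = 148.18 rpm

148 rpm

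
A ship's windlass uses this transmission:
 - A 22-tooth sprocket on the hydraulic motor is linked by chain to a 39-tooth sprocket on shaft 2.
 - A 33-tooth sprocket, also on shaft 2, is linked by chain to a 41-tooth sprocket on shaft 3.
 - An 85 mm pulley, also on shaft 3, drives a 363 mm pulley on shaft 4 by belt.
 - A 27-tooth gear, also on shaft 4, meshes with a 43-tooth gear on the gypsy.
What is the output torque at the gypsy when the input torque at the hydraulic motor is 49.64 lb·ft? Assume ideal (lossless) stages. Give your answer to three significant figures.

chain 39/22 = 1.7727 → τ = 49.64·1.7727 = 87.998 lb·ft
chain 41/33 = 1.2424 → τ = 87.998·1.2424 = 109.33 lb·ft
belt 363/85 = 4.2706 → τ = 109.33·4.2706 = 466.91 lb·ft
gear mesh 43/27 = 1.5926 → τ = 466.91·1.5926 = 743.59 lb·ft

744 lb·ft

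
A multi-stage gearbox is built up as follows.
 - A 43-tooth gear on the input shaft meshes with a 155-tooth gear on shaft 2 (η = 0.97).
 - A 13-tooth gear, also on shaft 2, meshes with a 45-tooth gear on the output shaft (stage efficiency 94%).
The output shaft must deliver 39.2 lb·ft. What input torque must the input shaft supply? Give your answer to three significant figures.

Overall ratio R = 3.6047 × 3.4615 = 12.478; overall efficiency η = 0.97 × 0.94 = 0.9118.
Input torque = output torque / (R × η) = 39.2 / (12.478 × 0.9118) = 3.4455 lb·ft.

3.45 lb·ft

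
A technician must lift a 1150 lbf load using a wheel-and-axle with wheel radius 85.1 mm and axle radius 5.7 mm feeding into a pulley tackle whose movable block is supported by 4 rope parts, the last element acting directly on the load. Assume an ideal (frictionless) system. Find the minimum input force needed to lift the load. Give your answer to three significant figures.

Wheel-and-axle MA = R/r = 85.1/5.7 = 14.93.
Block-and-tackle MA = number of supporting rope parts = 4.
Combined ideal MA = 14.93 × 4 = 59.719.
Effort = load / MA = 1150 / 59.719 = 19.257 lbf.

19.3 lbf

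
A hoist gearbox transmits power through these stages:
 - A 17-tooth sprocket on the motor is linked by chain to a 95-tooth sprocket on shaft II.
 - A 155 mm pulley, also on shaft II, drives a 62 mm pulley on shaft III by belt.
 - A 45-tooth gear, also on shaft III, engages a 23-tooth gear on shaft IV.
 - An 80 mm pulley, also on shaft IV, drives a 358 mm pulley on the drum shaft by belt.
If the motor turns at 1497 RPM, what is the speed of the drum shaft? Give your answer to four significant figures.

Chain: ratio = 95/17 = 5.5882, so shaft II turns at 1497 / 5.5882 = 267.88 RPM.
Belt: ratio = 62/155 = 0.4, so shaft III turns at 267.88 / 0.4 = 669.71 RPM.
Gear mesh: ratio = 23/45 = 0.51111, so shaft IV turns at 669.71 / 0.51111 = 1310.3 RPM.
Belt: ratio = 358/80 = 4.475, so the drum shaft turns at 1310.3 / 4.475 = 292.81 RPM.

292.8 RPM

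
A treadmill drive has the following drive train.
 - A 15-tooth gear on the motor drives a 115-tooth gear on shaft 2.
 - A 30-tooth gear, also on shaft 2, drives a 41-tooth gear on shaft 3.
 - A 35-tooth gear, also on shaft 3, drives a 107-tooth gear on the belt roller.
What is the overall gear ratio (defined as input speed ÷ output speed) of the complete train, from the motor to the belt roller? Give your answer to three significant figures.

Each stage contributes driven/driver: gear mesh 115/15 = 7.6667, gear mesh 41/30 = 1.3667, gear mesh 107/35 = 3.0571.
Overall: 7.6667 × 1.3667 × 3.0571 = 32.032.

32.0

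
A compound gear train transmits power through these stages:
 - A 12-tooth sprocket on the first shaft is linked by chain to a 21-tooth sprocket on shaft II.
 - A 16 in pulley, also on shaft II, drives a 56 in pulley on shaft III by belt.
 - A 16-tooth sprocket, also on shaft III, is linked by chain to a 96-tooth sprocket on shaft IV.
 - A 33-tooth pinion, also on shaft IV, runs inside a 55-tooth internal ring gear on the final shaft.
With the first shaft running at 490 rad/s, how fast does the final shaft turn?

8 rad/s

chain 21/12 = 1.75 → 490/1.75 = 280 rad/s
belt 56/16 = 3.5 → 280/3.5 = 80 rad/s
chain 96/16 = 6 → 80/6 = 13.333 rad/s
internal gear 55/33 = 1.6667 → 13.333/1.6667 = 8 rad/s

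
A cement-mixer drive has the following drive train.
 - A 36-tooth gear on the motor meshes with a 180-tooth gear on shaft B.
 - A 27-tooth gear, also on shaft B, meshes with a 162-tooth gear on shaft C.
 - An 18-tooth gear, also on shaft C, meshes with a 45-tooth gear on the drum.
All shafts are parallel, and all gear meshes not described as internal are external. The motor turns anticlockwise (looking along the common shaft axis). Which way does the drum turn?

clockwise

the motor → shaft B: external mesh, 1 reversal → CW.
shaft B → shaft C: external mesh, 1 reversal → CCW.
shaft C → the drum: external mesh, 1 reversal → CW.
3 reversals in total — an odd number — so the drum turns opposite to the motor.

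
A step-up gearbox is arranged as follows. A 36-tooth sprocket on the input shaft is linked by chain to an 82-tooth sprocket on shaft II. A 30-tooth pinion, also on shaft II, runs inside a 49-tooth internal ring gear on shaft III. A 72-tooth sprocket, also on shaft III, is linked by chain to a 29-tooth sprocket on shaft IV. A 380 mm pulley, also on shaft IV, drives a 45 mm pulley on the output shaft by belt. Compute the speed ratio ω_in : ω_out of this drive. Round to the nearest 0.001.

Each stage contributes driven/driver: chain 82/36 = 2.2778, internal gear 49/30 = 1.6333, chain 29/72 = 0.40278, belt 45/380 = 0.11842.
Overall: 2.2778 × 1.6333 × 0.40278 × 0.11842 = 0.17745.

0.177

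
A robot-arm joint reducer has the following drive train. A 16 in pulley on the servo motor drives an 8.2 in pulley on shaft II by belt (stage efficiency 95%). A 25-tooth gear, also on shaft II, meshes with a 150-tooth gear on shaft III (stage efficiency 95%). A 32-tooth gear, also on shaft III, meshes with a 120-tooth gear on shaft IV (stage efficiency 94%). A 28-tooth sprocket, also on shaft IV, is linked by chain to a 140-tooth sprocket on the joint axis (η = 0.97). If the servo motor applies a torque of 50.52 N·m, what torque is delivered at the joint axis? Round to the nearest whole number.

belt 8.2/16 = 0.5125 → τ = 50.52·0.5125·0.95 = 24.597 N·m
gear mesh 150/25 = 6 → τ = 24.597·6·0.95 = 140.2 N·m
gear mesh 120/32 = 3.75 → τ = 140.2·3.75·0.94 = 494.21 N·m
chain 140/28 = 5 → τ = 494.21·5·0.97 = 2396.9 N·m

2397 N·m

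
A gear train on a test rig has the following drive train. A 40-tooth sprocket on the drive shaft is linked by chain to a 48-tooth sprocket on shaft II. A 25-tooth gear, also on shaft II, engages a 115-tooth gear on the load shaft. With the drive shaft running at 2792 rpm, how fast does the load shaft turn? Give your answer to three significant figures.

506 rpm

chain 48/40 = 1.2 → 2792/1.2 = 2326.7 rpm
gear mesh 115/25 = 4.6 → 2326.7/4.6 = 505.8 rpm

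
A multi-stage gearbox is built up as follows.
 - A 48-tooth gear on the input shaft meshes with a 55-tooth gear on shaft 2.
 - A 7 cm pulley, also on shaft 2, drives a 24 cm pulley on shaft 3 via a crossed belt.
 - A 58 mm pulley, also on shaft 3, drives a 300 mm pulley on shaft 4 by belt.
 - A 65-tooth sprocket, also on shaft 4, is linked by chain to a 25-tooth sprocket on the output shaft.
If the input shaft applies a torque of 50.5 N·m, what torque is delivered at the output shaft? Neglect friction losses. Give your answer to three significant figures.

395 N·m

Gear mesh: ratio = 55/48 = 1.1458; torque at shaft 2 = 50.5 × 1.1458 = 57.865 N·m.
Belt: ratio = 24/7 = 3.4286; torque at shaft 3 = 57.865 × 3.4286 = 198.39 N·m.
Belt: ratio = 300/58 = 5.1724; torque at shaft 4 = 198.39 × 5.1724 = 1026.2 N·m.
Chain: ratio = 25/65 = 0.38462; torque at the output shaft = 1026.2 × 0.38462 = 394.68 N·m.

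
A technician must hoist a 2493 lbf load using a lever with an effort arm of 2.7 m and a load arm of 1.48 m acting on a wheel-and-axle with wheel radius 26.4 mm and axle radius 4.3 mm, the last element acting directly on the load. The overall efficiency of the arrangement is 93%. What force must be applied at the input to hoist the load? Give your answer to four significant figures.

239.3 lbf

Lever MA = effort arm / load arm = 2.7/1.48 = 1.8243.
Wheel-and-axle MA = R/r = 26.4/4.3 = 6.1395.
Combined ideal MA = 1.8243 × 6.1395 = 11.201.
Actual MA = 11.201 × 0.93 = 10.416.
Effort = load / actual MA = 2493 / 10.416 = 239.33 lbf.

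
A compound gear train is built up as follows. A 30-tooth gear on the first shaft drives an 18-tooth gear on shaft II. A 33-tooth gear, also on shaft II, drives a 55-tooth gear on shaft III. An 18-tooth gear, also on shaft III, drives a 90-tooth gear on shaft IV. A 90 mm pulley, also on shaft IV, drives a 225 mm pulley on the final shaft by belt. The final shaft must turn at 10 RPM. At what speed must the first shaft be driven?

125 RPM

Overall ratio R = 0.6 × 1.6667 × 5 × 2.5 = 12.5.
Required input speed = output speed × R = 10 × 12.5 = 125 RPM.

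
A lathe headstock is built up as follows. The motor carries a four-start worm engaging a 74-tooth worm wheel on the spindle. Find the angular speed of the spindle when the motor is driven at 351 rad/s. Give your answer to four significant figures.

the motor → the spindle (worm, 74/4): 351 ÷ 18.5 = 18.973 rad/s

18.97 rad/s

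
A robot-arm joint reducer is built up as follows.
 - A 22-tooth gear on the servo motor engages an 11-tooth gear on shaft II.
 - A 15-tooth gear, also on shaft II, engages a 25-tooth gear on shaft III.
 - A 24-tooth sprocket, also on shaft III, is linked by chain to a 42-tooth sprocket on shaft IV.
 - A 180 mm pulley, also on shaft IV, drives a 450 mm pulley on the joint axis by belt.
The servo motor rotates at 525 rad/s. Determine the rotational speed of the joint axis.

144 rad/s

gear mesh 11/22 = 0.5 → 525/0.5 = 1050 rad/s
gear mesh 25/15 = 1.6667 → 1050/1.6667 = 630 rad/s
chain 42/24 = 1.75 → 630/1.75 = 360 rad/s
belt 450/180 = 2.5 → 360/2.5 = 144 rad/s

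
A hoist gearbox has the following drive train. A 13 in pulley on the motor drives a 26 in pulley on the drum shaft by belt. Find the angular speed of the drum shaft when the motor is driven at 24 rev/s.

12 rev/s

the motor → the drum shaft (belt, 26/13): 24 ÷ 2 = 12 rev/s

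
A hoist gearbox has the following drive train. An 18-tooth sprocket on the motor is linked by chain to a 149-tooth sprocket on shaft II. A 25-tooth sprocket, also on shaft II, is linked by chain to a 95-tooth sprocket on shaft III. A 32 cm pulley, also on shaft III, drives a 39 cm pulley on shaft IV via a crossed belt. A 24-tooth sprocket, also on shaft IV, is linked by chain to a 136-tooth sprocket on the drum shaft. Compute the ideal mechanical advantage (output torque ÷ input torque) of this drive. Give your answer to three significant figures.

217

Each stage contributes driven/driver: chain 149/18 = 8.2778, chain 95/25 = 3.8, belt 39/32 = 1.2188, chain 136/24 = 5.6667.
Overall: 8.2778 × 3.8 × 1.2188 × 5.6667 = 217.24.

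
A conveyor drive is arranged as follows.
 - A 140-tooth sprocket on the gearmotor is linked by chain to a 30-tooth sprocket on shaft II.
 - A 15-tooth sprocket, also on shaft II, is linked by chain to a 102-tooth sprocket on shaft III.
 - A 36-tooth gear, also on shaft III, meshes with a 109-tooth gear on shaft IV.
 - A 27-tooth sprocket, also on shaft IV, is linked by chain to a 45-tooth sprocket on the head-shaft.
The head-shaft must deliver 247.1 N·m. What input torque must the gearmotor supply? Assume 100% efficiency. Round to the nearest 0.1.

Overall ratio R = 0.21429 × 6.8 × 3.0278 × 1.6667 = 7.3532.
Input torque = output torque / R = 247.1 / 7.3532 = 33.605 N·m.

33.6 N·m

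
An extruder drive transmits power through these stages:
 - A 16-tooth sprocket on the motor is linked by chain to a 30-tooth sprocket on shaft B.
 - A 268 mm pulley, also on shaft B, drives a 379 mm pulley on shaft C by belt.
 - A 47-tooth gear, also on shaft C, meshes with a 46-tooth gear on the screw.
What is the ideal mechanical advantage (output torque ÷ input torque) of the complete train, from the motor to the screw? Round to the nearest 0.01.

Each stage contributes driven/driver: chain 30/16 = 1.875, belt 379/268 = 1.4142, gear mesh 46/47 = 0.97872.
Overall: 1.875 × 1.4142 × 0.97872 = 2.5952.

2.60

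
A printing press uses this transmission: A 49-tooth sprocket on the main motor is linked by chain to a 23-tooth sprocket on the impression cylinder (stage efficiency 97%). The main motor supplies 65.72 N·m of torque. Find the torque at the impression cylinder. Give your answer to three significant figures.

Chain: ratio = 23/49 = 0.46939; torque at the impression cylinder = 65.72 × 0.46939 × 0.97 = 29.923 N·m.

29.9 N·m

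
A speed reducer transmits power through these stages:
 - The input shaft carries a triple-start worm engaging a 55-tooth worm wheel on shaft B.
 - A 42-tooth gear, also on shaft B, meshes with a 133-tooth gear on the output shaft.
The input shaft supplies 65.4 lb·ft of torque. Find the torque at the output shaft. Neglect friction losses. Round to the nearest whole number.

3797 lb·ft

worm 55/3 = 18.333 → τ = 65.4·18.333 = 1199 lb·ft
gear mesh 133/42 = 3.1667 → τ = 1199·3.1667 = 3796.8 lb·ft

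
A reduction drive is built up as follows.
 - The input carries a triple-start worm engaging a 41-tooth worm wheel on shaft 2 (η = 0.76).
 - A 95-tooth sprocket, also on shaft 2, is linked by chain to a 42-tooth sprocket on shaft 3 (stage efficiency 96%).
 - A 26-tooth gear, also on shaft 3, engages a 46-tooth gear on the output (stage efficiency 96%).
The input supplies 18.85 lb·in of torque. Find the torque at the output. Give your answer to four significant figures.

141.1 lb·in

Worm: ratio = 41/3 = 13.667; torque at shaft 2 = 18.85 × 13.667 × 0.76 = 195.79 lb·in.
Chain: ratio = 42/95 = 0.44211; torque at shaft 3 = 195.79 × 0.44211 × 0.96 = 83.097 lb·in.
Gear mesh: ratio = 46/26 = 1.7692; torque at the output = 83.097 × 1.7692 × 0.96 = 141.14 lb·in.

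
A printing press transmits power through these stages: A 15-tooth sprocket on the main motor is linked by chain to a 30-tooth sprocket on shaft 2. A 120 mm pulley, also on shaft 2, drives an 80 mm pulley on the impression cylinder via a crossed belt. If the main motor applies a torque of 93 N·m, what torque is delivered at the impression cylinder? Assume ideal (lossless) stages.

After the chain (30/15): 93 × 2 = 186 N·m
After the belt (80/120): 186 × 0.66667 = 124 N·m

124 N·m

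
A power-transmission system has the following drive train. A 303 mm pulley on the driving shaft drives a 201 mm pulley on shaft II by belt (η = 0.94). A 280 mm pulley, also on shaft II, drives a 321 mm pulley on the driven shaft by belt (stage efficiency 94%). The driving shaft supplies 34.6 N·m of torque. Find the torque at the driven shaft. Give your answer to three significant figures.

23.3 N·m

Belt: ratio = 201/303 = 0.66337; torque at shaft II = 34.6 × 0.66337 × 0.94 = 21.575 N·m.
Belt: ratio = 321/280 = 1.1464; torque at the driven shaft = 21.575 × 1.1464 × 0.94 = 23.25 N·m.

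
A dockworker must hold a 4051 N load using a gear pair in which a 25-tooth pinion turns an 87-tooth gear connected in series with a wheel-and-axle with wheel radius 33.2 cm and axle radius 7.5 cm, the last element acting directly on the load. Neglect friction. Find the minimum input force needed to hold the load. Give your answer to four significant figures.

Gear pair MA = 87/25 = 3.48.
Wheel-and-axle MA = R/r = 33.2/7.5 = 4.4267.
Combined ideal MA = 3.48 × 4.4267 = 15.405.
Effort = load / MA = 4051 / 15.405 = 262.97 N.

263.0 N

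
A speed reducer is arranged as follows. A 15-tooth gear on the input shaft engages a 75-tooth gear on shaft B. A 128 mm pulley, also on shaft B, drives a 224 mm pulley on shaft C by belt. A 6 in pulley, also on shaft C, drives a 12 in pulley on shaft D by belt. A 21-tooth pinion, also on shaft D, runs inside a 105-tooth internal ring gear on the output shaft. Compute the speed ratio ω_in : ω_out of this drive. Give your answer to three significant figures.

Each stage contributes driven/driver: gear mesh 75/15 = 5, belt 224/128 = 1.75, belt 12/6 = 2, internal gear 105/21 = 5.
Overall: 5 × 1.75 × 2 × 5 = 87.5.

87.5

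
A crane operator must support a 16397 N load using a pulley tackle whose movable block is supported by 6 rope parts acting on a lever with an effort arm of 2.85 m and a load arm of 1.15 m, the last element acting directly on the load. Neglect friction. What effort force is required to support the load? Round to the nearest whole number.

1103 N

Block-and-tackle MA = number of supporting rope parts = 6.
Lever MA = effort arm / load arm = 2.85/1.15 = 2.4783.
Combined ideal MA = 6 × 2.4783 = 14.87.
Effort = load / MA = 16397 / 14.87 = 1102.7 N.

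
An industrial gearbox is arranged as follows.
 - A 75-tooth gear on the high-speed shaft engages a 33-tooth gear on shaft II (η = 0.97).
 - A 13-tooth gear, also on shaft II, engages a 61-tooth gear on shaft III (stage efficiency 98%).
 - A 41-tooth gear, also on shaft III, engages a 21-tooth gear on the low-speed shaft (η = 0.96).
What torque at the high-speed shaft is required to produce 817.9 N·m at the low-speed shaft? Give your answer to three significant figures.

848 N·m

Overall ratio R = 0.44 × 4.6923 × 0.5122 = 1.0575; overall efficiency η = 0.97 × 0.98 × 0.96 = 0.9126.
Input torque = output torque / (R × η) = 817.9 / (1.0575 × 0.9126) = 847.53 N·m.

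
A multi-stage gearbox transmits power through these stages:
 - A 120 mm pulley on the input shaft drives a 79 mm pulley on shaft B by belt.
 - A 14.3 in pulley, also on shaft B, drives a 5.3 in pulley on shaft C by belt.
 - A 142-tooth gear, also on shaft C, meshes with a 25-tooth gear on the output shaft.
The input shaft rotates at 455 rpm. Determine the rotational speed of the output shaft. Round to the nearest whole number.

Belt: ratio = 79/120 = 0.65833, so shaft B turns at 455 / 0.65833 = 691.14 rpm.
Belt: ratio = 5.3/14.3 = 0.37063, so shaft C turns at 691.14 / 0.37063 = 1864.8 rpm.
Gear mesh: ratio = 25/142 = 0.17606, so the output shaft turns at 1864.8 / 0.17606 = 10592 rpm.

10592 rpm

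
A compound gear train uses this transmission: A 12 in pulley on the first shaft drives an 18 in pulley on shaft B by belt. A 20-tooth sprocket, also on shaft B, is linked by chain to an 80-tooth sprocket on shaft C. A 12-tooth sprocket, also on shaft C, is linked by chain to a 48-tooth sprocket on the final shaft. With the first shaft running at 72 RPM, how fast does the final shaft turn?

3 RPM

the first shaft → shaft B (belt, 18/12): 72 ÷ 1.5 = 48 RPM
shaft B → shaft C (chain, 80/20): 48 ÷ 4 = 12 RPM
shaft C → the final shaft (chain, 48/12): 12 ÷ 4 = 3 RPM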